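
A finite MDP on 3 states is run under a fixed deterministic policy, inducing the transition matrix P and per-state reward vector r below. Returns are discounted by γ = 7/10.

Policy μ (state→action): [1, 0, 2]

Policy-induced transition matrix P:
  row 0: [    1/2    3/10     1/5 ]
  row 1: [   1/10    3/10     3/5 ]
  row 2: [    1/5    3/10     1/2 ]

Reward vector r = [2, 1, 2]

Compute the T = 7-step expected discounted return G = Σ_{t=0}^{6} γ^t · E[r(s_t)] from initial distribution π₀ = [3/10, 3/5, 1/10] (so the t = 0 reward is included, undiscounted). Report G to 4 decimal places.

G = 4.9000

t=0: π = [0.3000, 0.6000, 0.1000], E[r] = 1.4000, γ^t·E[r] = 1.400000, running G = 1.400000
t=1: π = [0.2300, 0.3000, 0.4700], E[r] = 1.7000, γ^t·E[r] = 1.190000, running G = 2.590000
t=2: π = [0.2390, 0.3000, 0.4610], E[r] = 1.7000, γ^t·E[r] = 0.833000, running G = 3.423000
t=3: π = [0.2417, 0.3000, 0.4583], E[r] = 1.7000, γ^t·E[r] = 0.583100, running G = 4.006100
t=4: π = [0.2425, 0.3000, 0.4575], E[r] = 1.7000, γ^t·E[r] = 0.408170, running G = 4.414270
t=5: π = [0.2428, 0.3000, 0.4572], E[r] = 1.7000, γ^t·E[r] = 0.285719, running G = 4.699989
t=6: π = [0.2428, 0.3000, 0.4572], E[r] = 1.7000, γ^t·E[r] = 0.200003, running G = 4.899992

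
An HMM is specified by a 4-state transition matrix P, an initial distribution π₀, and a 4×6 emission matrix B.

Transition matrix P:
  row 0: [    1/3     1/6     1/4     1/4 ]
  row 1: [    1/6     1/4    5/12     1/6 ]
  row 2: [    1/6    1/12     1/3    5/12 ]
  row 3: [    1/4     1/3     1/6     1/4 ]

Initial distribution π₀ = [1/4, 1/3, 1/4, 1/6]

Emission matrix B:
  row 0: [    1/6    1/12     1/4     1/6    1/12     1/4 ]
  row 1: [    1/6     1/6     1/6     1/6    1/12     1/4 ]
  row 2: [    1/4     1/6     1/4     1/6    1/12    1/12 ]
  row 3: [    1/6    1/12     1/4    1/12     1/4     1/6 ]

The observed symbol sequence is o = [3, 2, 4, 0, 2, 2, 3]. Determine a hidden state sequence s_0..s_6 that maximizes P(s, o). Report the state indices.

path = [1, 2, 3, 1, 2, 3, 1]

t=0: δ = [4.167e-02, 5.556e-02, 4.167e-02, 1.389e-02]  (obs o_0=3)
t=1: δ = [3.472e-03, 2.315e-03, 5.787e-03, 4.340e-03]  ψ = [0, 1, 1, 2]  (obs o_1=2)
t=2: δ = [9.645e-05, 1.206e-04, 1.608e-04, 6.028e-04]  ψ = [0, 3, 2, 2]  (obs o_2=4)
t=3: δ = [2.512e-05, 3.349e-05, 2.512e-05, 2.512e-05]  ψ = [3, 3, 3, 3]  (obs o_3=0)
t=4: δ = [2.093e-06, 1.395e-06, 3.489e-06, 2.616e-06]  ψ = [0, 1, 1, 2]  (obs o_4=2)
t=5: δ = [1.744e-07, 1.454e-07, 2.907e-07, 3.634e-07]  ψ = [0, 3, 2, 2]  (obs o_5=2)
t=6: δ = [1.514e-08, 2.019e-08, 1.615e-08, 1.009e-08]  ψ = [3, 3, 2, 2]  (obs o_6=3)
backtrack: best end state = 1; path = [1, 2, 3, 1, 2, 3, 1]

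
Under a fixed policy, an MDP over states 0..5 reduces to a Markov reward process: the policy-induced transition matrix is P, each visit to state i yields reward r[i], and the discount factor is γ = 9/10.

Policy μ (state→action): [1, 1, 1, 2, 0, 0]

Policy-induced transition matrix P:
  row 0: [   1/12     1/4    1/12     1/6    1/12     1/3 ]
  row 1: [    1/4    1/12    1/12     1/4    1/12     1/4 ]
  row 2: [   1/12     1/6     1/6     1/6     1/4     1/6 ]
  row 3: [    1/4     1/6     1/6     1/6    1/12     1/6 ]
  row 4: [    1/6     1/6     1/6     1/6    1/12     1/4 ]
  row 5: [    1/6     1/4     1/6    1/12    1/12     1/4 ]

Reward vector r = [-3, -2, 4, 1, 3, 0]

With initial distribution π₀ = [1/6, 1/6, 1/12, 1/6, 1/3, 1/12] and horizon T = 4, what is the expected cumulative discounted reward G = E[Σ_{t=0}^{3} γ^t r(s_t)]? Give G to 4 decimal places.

G = 1.0331

t=0: π = [0.1667, 0.1667, 0.0833, 0.1667, 0.3333, 0.0833], E[r] = 0.6667, γ^t·E[r] = 0.666667, running G = 0.666667
t=1: π = [0.1736, 0.1736, 0.1389, 0.1736, 0.0972, 0.2431], E[r] = 0.1528, γ^t·E[r] = 0.137500, running G = 0.804167
t=2: π = [0.1696, 0.1869, 0.1377, 0.1609, 0.1065, 0.2384], E[r] = 0.1487, γ^t·E[r] = 0.120469, running G = 0.924635
t=3: π = [0.1700, 0.1851, 0.1370, 0.1624, 0.1063, 0.2392], E[r] = 0.1488, γ^t·E[r] = 0.108457, running G = 1.033092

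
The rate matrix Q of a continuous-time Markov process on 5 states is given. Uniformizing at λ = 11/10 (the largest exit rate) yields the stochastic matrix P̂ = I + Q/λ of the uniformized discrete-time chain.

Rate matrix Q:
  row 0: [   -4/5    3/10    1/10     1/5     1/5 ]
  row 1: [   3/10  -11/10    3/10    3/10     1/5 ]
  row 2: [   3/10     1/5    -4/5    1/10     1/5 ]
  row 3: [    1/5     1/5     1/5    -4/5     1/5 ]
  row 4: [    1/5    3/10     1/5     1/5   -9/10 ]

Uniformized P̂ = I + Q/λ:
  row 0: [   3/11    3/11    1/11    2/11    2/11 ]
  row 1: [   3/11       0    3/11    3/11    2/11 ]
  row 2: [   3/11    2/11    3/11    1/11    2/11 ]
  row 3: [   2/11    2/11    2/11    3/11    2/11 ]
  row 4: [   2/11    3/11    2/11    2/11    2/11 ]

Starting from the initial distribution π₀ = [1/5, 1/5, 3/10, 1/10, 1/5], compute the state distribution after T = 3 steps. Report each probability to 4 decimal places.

t=0: π = [0.2000, 0.2000, 0.3000, 0.1000, 0.2000]
t=1: π = [0.2455, 0.1818, 0.2091, 0.1818, 0.1818]
t=2: π = [0.2397, 0.1876, 0.1950, 0.1959, 0.1818]
t=3: π = [0.2384, 0.1860, 0.1948, 0.1989, 0.1818]

π = [0.2384, 0.1860, 0.1948, 0.1989, 0.1818]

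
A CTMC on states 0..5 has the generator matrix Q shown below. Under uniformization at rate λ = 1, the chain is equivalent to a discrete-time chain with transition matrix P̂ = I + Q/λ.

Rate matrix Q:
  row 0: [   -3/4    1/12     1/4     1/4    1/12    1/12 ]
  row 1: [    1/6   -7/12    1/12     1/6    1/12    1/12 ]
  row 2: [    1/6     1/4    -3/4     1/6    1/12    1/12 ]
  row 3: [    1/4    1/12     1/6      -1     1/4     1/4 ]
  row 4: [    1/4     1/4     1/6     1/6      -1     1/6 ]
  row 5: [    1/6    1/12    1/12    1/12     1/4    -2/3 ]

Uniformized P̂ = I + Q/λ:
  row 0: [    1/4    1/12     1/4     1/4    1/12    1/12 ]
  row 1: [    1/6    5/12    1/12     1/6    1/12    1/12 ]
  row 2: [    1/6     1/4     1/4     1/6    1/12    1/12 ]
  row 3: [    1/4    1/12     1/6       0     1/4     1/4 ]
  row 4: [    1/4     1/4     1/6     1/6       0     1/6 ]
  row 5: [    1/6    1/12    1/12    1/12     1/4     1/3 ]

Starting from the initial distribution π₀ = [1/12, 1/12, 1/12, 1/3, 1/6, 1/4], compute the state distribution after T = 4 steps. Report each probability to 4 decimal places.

t=0: π = [0.0833, 0.0833, 0.0833, 0.3333, 0.1667, 0.2500]
t=1: π = [0.2153, 0.1528, 0.1528, 0.0972, 0.1667, 0.2153]
t=2: π = [0.2066, 0.1875, 0.1667, 0.1505, 0.1215, 0.1672]
t=3: π = [0.2065, 0.1939, 0.1682, 0.1449, 0.1262, 0.1603]
t=4: π = [0.2065, 0.1970, 0.1684, 0.1464, 0.1237, 0.1581]

π = [0.2065, 0.1970, 0.1684, 0.1464, 0.1237, 0.1581]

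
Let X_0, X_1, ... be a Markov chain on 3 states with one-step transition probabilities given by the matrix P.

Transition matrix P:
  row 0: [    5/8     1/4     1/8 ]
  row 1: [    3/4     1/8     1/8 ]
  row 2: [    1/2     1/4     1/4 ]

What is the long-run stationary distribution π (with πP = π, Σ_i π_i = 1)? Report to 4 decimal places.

π = [0.6349, 0.2222, 0.1429]

Balance equations π_j = Σ_i π_i·P[i][j]:
  π_0 = 5/8·π_0 + 3/4·π_1 + 1/2·π_2
  π_1 = 1/4·π_0 + 1/8·π_1 + 1/4·π_2
  normalize: π_0 + π_1 + π_2 = 1
Solving the linear system gives exactly π = [40/63, 2/9, 1/7].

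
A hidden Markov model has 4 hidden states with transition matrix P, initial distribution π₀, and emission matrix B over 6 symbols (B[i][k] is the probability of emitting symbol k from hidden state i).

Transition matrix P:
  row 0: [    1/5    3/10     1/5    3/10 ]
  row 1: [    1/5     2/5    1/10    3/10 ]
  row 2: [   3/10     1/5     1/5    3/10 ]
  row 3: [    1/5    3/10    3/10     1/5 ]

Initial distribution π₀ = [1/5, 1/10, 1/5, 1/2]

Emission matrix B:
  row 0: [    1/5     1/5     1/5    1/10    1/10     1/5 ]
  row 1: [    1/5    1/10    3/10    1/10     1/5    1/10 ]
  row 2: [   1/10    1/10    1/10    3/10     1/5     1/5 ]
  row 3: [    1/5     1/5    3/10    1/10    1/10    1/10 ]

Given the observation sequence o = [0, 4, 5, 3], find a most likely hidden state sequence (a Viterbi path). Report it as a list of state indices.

t=0: δ = [4.000e-02, 2.000e-02, 2.000e-02, 1.000e-01]  (obs o_0=0)
t=1: δ = [2.000e-03, 6.000e-03, 6.000e-03, 2.000e-03]  ψ = [3, 3, 3, 3]  (obs o_1=4)
t=2: δ = [3.600e-04, 2.400e-04, 2.400e-04, 1.800e-04]  ψ = [2, 1, 2, 1]  (obs o_2=5)
t=3: δ = [7.200e-06, 1.080e-05, 2.160e-05, 1.080e-05]  ψ = [0, 0, 0, 0]  (obs o_3=3)
backtrack: best end state = 2; path = [3, 2, 0, 2]

path = [3, 2, 0, 2]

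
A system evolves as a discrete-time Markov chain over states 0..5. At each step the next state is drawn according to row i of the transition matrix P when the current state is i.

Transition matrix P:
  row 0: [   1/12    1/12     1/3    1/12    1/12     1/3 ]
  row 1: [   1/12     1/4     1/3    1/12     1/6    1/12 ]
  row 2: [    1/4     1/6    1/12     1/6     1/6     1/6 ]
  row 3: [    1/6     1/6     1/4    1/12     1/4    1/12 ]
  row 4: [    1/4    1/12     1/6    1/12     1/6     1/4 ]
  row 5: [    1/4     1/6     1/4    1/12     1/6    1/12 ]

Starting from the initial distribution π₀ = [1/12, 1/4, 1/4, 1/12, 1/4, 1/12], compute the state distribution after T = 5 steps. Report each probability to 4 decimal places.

t=0: π = [0.0833, 0.2500, 0.2500, 0.0833, 0.2500, 0.0833]
t=1: π = [0.1875, 0.1597, 0.2153, 0.1042, 0.1667, 0.1667]
t=2: π = [0.1834, 0.1505, 0.2292, 0.1013, 0.1597, 0.1759]
t=3: π = [0.1859, 0.1506, 0.2263, 0.1024, 0.1598, 0.1749]
t=4: π = [0.1854, 0.1504, 0.2270, 0.1022, 0.1597, 0.1753]
t=5: π = [0.1855, 0.1504, 0.2268, 0.1023, 0.1597, 0.1752]

π = [0.1855, 0.1504, 0.2268, 0.1023, 0.1597, 0.1752]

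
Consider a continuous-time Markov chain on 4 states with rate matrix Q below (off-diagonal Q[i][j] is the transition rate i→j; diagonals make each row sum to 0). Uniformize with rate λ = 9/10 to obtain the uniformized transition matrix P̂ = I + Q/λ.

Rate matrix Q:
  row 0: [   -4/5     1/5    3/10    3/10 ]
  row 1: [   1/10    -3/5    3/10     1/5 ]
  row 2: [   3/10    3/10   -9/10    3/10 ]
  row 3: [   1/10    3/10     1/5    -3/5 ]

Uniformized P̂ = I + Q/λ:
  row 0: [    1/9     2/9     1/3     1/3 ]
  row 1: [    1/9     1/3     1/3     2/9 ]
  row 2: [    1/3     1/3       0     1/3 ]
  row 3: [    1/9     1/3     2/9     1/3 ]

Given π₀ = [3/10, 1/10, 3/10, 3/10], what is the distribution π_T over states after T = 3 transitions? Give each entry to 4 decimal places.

π = [0.1624, 0.3160, 0.2230, 0.2985]

t=0: π = [0.3000, 0.1000, 0.3000, 0.3000]
t=1: π = [0.1778, 0.3000, 0.2000, 0.3222]
t=2: π = [0.1556, 0.3136, 0.2309, 0.3000]
t=3: π = [0.1624, 0.3160, 0.2230, 0.2985]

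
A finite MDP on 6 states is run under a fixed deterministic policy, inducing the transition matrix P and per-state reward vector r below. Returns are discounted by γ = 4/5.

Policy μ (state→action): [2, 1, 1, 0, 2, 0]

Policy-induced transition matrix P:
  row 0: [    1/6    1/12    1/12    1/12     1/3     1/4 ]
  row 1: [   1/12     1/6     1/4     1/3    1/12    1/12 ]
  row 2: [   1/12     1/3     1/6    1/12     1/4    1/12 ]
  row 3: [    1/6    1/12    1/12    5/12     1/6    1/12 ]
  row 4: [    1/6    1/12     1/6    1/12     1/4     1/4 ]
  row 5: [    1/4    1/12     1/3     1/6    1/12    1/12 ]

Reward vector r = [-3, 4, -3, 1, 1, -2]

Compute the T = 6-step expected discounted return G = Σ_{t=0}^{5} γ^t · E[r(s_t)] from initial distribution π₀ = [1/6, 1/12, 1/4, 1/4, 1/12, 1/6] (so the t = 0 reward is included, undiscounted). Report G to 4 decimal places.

G = -1.6558

t=0: π = [0.1667, 0.0833, 0.2500, 0.2500, 0.0833, 0.1667], E[r] = -0.9167, γ^t·E[r] = -0.916667, running G = -0.916667
t=1: π = [0.1528, 0.1528, 0.1667, 0.2014, 0.2014, 0.1250], E[r] = -0.1944, γ^t·E[r] = -0.155556, running G = -1.072222
t=2: π = [0.1505, 0.1377, 0.1707, 0.1991, 0.1997, 0.1424], E[r] = -0.2986, γ^t·E[r] = -0.191111, running G = -1.263333
t=3: π = [0.1528, 0.1375, 0.1727, 0.1960, 0.1993, 0.1417], E[r] = -0.3149, γ^t·E[r] = -0.161210, running G = -1.424543
t=4: π = [0.1526, 0.1380, 0.1727, 0.1948, 0.1999, 0.1420], E[r] = -0.3133, γ^t·E[r] = -0.128321, running G = -1.552864
t=5: π = [0.1526, 0.1380, 0.1729, 0.1946, 0.1998, 0.1421], E[r] = -0.3142, γ^t·E[r] = -0.102964, running G = -1.655828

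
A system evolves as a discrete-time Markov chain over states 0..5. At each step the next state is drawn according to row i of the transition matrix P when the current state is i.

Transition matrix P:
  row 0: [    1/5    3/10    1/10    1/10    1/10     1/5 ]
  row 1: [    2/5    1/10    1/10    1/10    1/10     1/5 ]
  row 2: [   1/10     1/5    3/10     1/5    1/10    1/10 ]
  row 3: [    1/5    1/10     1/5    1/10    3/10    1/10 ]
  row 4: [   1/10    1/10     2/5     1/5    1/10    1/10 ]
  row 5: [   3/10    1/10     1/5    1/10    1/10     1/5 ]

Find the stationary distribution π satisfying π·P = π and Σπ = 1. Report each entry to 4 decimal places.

Balance equations π_j = Σ_i π_i·P[i][j]:
  π_0 = 1/5·π_0 + 2/5·π_1 + 1/10·π_2 + 1/5·π_3 + 1/10·π_4 + 3/10·π_5
  π_1 = 3/10·π_0 + 1/10·π_1 + 1/5·π_2 + 1/10·π_3 + 1/10·π_4 + 1/10·π_5
  π_2 = 1/10·π_0 + 1/10·π_1 + 3/10·π_2 + 1/5·π_3 + 2/5·π_4 + 1/5·π_5
  π_3 = 1/10·π_0 + 1/10·π_1 + 1/5·π_2 + 1/10·π_3 + 1/5·π_4 + 1/10·π_5
  π_4 = 1/10·π_0 + 1/10·π_1 + 1/10·π_2 + 3/10·π_3 + 1/10·π_4 + 1/10·π_5
  normalize: π_0 + π_1 + π_2 + π_3 + π_4 + π_5 = 1
Solving the linear system gives exactly π = [20057/93480, 15307/93480, 1623/7790, 104/779, 987/7790, 1193/7790].

π = [0.2146, 0.1637, 0.2083, 0.1335, 0.1267, 0.1531]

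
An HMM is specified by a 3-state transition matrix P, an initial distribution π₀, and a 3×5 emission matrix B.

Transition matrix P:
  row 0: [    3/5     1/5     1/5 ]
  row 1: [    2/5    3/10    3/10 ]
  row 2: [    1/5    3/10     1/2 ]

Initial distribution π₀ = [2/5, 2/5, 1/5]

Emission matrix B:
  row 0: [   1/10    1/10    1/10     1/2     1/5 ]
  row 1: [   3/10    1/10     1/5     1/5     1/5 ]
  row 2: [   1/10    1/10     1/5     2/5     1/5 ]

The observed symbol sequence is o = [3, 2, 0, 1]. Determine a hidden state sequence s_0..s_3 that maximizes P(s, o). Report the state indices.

path = [0, 0, 0, 0]

t=0: δ = [2.000e-01, 8.000e-02, 8.000e-02]  (obs o_0=3)
t=1: δ = [1.200e-02, 8.000e-03, 8.000e-03]  ψ = [0, 0, 0]  (obs o_1=2)
t=2: δ = [7.200e-04, 7.200e-04, 4.000e-04]  ψ = [0, 0, 2]  (obs o_2=0)
t=3: δ = [4.320e-05, 2.160e-05, 2.160e-05]  ψ = [0, 1, 1]  (obs o_3=1)
backtrack: best end state = 0; path = [0, 0, 0, 0]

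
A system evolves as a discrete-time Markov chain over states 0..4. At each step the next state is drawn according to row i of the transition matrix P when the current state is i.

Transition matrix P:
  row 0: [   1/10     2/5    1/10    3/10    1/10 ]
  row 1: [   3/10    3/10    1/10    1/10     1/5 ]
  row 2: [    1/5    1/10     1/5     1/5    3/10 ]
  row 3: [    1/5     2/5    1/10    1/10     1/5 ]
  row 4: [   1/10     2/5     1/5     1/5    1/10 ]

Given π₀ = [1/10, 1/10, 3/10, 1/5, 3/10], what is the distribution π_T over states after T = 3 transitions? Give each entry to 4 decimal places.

π = [0.1948, 0.3273, 0.1315, 0.1703, 0.1761]

t=0: π = [0.1000, 0.1000, 0.3000, 0.2000, 0.3000]
t=1: π = [0.1700, 0.3000, 0.1600, 0.1800, 0.1900]
t=2: π = [0.1940, 0.3220, 0.1350, 0.1690, 0.1800]
t=3: π = [0.1948, 0.3273, 0.1315, 0.1703, 0.1761]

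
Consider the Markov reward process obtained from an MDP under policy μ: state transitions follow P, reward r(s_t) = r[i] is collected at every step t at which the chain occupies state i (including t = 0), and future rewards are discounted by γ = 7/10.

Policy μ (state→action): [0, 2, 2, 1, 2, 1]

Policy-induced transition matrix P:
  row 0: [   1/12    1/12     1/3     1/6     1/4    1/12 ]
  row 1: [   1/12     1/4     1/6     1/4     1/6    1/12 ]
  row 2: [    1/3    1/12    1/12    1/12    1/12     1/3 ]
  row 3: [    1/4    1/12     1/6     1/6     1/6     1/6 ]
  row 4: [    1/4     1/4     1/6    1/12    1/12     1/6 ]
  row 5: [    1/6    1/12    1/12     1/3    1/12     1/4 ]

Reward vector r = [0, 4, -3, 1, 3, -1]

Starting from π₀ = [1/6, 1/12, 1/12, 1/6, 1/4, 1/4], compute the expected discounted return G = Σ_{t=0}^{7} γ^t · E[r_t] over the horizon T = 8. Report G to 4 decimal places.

t=0: π = [0.1667, 0.0833, 0.0833, 0.1667, 0.2500, 0.2500], E[r] = 0.7500, γ^t·E[r] = 0.750000, running G = 0.750000
t=1: π = [0.1944, 0.1389, 0.1667, 0.1875, 0.1319, 0.1806], E[r] = 0.4583, γ^t·E[r] = 0.320833, running G = 1.070833
t=2: π = [0.1933, 0.1285, 0.1701, 0.1834, 0.1429, 0.1817], E[r] = 0.4340, γ^t·E[r] = 0.212674, running G = 1.283507
t=3: π = [0.1954, 0.1286, 0.1696, 0.1816, 0.1415, 0.1834], E[r] = 0.4284, γ^t·E[r] = 0.146953, running G = 1.430460
t=4: π = [0.1949, 0.1284, 0.1698, 0.1820, 0.1417, 0.1832], E[r] = 0.4280, γ^t·E[r] = 0.102757, running G = 1.533217
t=5: π = [0.1950, 0.1283, 0.1697, 0.1819, 0.1417, 0.1833], E[r] = 0.4279, γ^t·E[r] = 0.071913, running G = 1.605130
t=6: π = [0.1950, 0.1283, 0.1698, 0.1820, 0.1417, 0.1833], E[r] = 0.4279, γ^t·E[r] = 0.050337, running G = 1.655467
t=7: π = [0.1950, 0.1283, 0.1697, 0.1820, 0.1417, 0.1833], E[r] = 0.4279, γ^t·E[r] = 0.035235, running G = 1.690702

G = 1.6907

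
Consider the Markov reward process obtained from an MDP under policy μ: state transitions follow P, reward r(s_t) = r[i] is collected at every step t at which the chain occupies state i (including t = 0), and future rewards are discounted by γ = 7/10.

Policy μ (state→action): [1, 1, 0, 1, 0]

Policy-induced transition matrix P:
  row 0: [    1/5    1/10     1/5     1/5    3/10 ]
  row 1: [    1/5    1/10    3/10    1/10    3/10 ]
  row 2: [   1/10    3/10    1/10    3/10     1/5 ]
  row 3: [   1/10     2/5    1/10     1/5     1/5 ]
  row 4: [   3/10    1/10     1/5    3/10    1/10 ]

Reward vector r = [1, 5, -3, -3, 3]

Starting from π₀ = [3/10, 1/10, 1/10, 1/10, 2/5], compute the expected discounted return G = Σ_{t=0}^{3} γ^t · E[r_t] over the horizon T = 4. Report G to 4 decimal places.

G = 2.1547

t=0: π = [0.3000, 0.1000, 0.1000, 0.1000, 0.4000], E[r] = 1.4000, γ^t·E[r] = 1.400000, running G = 1.400000
t=1: π = [0.2200, 0.1500, 0.1900, 0.2400, 0.2000], E[r] = 0.2800, γ^t·E[r] = 0.196000, running G = 1.596000
t=2: π = [0.1770, 0.2100, 0.1720, 0.2240, 0.2170], E[r] = 0.6900, γ^t·E[r] = 0.338100, running G = 1.934100
t=3: π = [0.1821, 0.2016, 0.1814, 0.2179, 0.2170], E[r] = 0.6432, γ^t·E[r] = 0.220618, running G = 2.154718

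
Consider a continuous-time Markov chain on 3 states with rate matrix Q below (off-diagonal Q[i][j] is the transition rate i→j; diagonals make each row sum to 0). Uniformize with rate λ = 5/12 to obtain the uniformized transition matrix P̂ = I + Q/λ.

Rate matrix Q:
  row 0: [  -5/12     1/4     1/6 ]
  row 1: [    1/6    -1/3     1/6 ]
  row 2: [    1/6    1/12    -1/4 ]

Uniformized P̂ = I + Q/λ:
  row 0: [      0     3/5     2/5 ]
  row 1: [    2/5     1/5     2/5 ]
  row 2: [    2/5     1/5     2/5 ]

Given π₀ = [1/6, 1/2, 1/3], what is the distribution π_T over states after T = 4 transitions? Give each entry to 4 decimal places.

π = [0.2827, 0.3173, 0.4000]

t=0: π = [0.1667, 0.5000, 0.3333]
t=1: π = [0.3333, 0.2667, 0.4000]
t=2: π = [0.2667, 0.3333, 0.4000]
t=3: π = [0.2933, 0.3067, 0.4000]
t=4: π = [0.2827, 0.3173, 0.4000]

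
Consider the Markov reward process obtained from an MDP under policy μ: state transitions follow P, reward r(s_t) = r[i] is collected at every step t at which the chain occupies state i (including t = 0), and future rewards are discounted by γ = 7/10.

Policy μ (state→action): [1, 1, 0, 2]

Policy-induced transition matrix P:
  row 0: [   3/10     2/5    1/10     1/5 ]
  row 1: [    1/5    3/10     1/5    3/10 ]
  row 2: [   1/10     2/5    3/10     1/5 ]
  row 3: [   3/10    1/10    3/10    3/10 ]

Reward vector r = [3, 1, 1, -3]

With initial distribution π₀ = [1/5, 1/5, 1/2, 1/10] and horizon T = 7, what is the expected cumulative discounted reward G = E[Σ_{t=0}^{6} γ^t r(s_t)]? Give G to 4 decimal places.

t=0: π = [0.2000, 0.2000, 0.5000, 0.1000], E[r] = 1.0000, γ^t·E[r] = 1.000000, running G = 1.000000
t=1: π = [0.1800, 0.3500, 0.2400, 0.2300], E[r] = 0.4400, γ^t·E[r] = 0.308000, running G = 1.308000
t=2: π = [0.2170, 0.2960, 0.2290, 0.2580], E[r] = 0.4020, γ^t·E[r] = 0.196980, running G = 1.504980
t=3: π = [0.2246, 0.2930, 0.2270, 0.2554], E[r] = 0.4276, γ^t·E[r] = 0.146667, running G = 1.651647
t=4: π = [0.2253, 0.2941, 0.2258, 0.2548], E[r] = 0.4312, γ^t·E[r] = 0.103541, running G = 1.755188
t=5: π = [0.2254, 0.2941, 0.2255, 0.2549], E[r] = 0.4313, γ^t·E[r] = 0.072489, running G = 1.827677
t=6: π = [0.2255, 0.2941, 0.2255, 0.2549], E[r] = 0.4313, γ^t·E[r] = 0.050747, running G = 1.878424

G = 1.8784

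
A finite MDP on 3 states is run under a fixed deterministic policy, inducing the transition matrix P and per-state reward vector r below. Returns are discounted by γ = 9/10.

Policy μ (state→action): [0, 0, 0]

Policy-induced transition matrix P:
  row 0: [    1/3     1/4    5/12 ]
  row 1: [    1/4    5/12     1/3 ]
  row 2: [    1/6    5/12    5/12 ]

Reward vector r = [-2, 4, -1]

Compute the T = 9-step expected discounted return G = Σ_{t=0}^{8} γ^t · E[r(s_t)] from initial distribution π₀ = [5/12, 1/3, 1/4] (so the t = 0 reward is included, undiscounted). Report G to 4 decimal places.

t=0: π = [0.4167, 0.3333, 0.2500], E[r] = 0.2500, γ^t·E[r] = 0.250000, running G = 0.250000
t=1: π = [0.2639, 0.3472, 0.3889], E[r] = 0.4722, γ^t·E[r] = 0.425000, running G = 0.675000
t=2: π = [0.2396, 0.3727, 0.3877], E[r] = 0.6238, γ^t·E[r] = 0.505313, running G = 1.180313
t=3: π = [0.2377, 0.3767, 0.3856], E[r] = 0.6460, γ^t·E[r] = 0.470953, running G = 1.651266
t=4: π = [0.2377, 0.3771, 0.3853], E[r] = 0.6476, γ^t·E[r] = 0.424902, running G = 2.076168
t=5: π = [0.2377, 0.3771, 0.3852], E[r] = 0.6476, γ^t·E[r] = 0.382386, running G = 2.458554
t=6: π = [0.2377, 0.3771, 0.3852], E[r] = 0.6475, γ^t·E[r] = 0.344132, running G = 2.802686
t=7: π = [0.2377, 0.3770, 0.3852], E[r] = 0.6475, γ^t·E[r] = 0.309717, running G = 3.112403
t=8: π = [0.2377, 0.3770, 0.3852], E[r] = 0.6475, γ^t·E[r] = 0.278745, running G = 3.391148

G = 3.3911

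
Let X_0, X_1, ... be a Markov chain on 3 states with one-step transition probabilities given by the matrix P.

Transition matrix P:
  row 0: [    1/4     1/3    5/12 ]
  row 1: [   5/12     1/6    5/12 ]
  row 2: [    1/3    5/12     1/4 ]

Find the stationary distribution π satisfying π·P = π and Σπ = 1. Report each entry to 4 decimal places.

Balance equations π_j = Σ_i π_i·P[i][j]:
  π_0 = 1/4·π_0 + 5/12·π_1 + 1/3·π_2
  π_1 = 1/3·π_0 + 1/6·π_1 + 5/12·π_2
  normalize: π_0 + π_1 + π_2 = 1
Solving the linear system gives exactly π = [65/196, 61/196, 5/14].

π = [0.3316, 0.3112, 0.3571]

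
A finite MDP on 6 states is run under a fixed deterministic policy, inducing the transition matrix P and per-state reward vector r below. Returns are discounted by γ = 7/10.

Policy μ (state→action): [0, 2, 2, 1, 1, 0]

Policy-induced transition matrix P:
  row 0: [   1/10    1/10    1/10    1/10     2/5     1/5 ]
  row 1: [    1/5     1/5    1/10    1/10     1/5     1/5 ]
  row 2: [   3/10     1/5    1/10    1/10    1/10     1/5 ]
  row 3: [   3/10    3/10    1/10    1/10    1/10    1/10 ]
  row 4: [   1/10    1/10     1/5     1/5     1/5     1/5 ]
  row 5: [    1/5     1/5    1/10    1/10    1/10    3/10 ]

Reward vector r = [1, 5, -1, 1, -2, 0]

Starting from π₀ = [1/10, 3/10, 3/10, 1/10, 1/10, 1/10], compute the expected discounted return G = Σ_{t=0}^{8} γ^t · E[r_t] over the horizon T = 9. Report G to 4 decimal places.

t=0: π = [0.1000, 0.3000, 0.3000, 0.1000, 0.1000, 0.1000], E[r] = 1.2000, γ^t·E[r] = 1.200000, running G = 1.200000
t=1: π = [0.2200, 0.1900, 0.1100, 0.1100, 0.1700, 0.2000], E[r] = 0.8300, γ^t·E[r] = 0.581000, running G = 1.781000
t=2: π = [0.1830, 0.1720, 0.1170, 0.1170, 0.2020, 0.2090], E[r] = 0.6390, γ^t·E[r] = 0.313110, running G = 2.094110
t=3: π = [0.1849, 0.1732, 0.1202, 0.1202, 0.1923, 0.2092], E[r] = 0.6663, γ^t·E[r] = 0.228541, running G = 2.322651
t=4: π = [0.1863, 0.1743, 0.1192, 0.1192, 0.1920, 0.2089], E[r] = 0.6738, γ^t·E[r] = 0.161775, running G = 2.484425
t=5: π = [0.1860, 0.1741, 0.1192, 0.1192, 0.1925, 0.2090], E[r] = 0.6714, γ^t·E[r] = 0.112842, running G = 2.597268
t=6: π = [0.1860, 0.1741, 0.1193, 0.1193, 0.1925, 0.2090], E[r] = 0.6714, γ^t·E[r] = 0.078988, running G = 2.676256
t=7: π = [0.1860, 0.1741, 0.1192, 0.1192, 0.1924, 0.2090], E[r] = 0.6715, γ^t·E[r] = 0.055302, running G = 2.731557
t=8: π = [0.1860, 0.1741, 0.1192, 0.1192, 0.1925, 0.2090], E[r] = 0.6715, γ^t·E[r] = 0.038710, running G = 2.770267

G = 2.7703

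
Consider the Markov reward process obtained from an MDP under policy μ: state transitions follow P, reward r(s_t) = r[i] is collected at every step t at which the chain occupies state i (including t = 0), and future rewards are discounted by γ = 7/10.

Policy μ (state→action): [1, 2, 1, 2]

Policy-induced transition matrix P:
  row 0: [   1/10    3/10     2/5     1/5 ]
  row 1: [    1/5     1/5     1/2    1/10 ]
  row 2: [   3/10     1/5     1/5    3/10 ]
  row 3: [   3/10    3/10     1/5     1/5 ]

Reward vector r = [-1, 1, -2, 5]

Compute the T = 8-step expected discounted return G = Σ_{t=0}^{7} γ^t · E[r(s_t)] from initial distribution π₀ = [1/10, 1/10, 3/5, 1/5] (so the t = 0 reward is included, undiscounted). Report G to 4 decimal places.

G = 0.8812

t=0: π = [0.1000, 0.1000, 0.6000, 0.2000], E[r] = -0.2000, γ^t·E[r] = -0.200000, running G = -0.200000
t=1: π = [0.2700, 0.2300, 0.2500, 0.2500], E[r] = 0.7100, γ^t·E[r] = 0.497000, running G = 0.297000
t=2: π = [0.2230, 0.2520, 0.3230, 0.2020], E[r] = 0.3930, γ^t·E[r] = 0.192570, running G = 0.489570
t=3: π = [0.2302, 0.2425, 0.3202, 0.2071], E[r] = 0.4074, γ^t·E[r] = 0.139738, running G = 0.629308
t=4: π = [0.2297, 0.2437, 0.3188, 0.2078], E[r] = 0.4153, γ^t·E[r] = 0.099711, running G = 0.729019
t=5: π = [0.2297, 0.2437, 0.3191, 0.2075], E[r] = 0.4135, γ^t·E[r] = 0.069492, running G = 0.798511
t=6: π = [0.2297, 0.2437, 0.3191, 0.2075], E[r] = 0.4136, γ^t·E[r] = 0.048655, running G = 0.847167
t=7: π = [0.2297, 0.2437, 0.3191, 0.2075], E[r] = 0.4136, γ^t·E[r] = 0.034061, running G = 0.881228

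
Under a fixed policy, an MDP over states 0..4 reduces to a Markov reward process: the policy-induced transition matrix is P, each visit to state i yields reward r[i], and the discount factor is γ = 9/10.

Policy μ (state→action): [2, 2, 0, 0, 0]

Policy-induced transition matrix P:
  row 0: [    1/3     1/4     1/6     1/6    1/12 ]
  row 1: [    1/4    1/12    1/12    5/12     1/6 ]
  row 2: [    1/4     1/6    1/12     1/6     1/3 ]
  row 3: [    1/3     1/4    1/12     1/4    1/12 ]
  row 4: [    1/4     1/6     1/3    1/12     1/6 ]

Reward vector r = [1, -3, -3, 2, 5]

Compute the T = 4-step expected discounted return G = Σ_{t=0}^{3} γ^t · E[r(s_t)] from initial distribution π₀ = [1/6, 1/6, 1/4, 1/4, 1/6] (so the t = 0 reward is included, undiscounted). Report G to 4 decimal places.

t=0: π = [0.1667, 0.1667, 0.2500, 0.2500, 0.1667], E[r] = 0.2500, γ^t·E[r] = 0.250000, running G = 0.250000
t=1: π = [0.2847, 0.1875, 0.1389, 0.2153, 0.1736], E[r] = 0.6042, γ^t·E[r] = 0.543750, running G = 0.793750
t=2: π = [0.2917, 0.1927, 0.1505, 0.2170, 0.1481], E[r] = 0.4369, γ^t·E[r] = 0.353906, running G = 1.147656
t=3: π = [0.2924, 0.1930, 0.1447, 0.2206, 0.1494], E[r] = 0.4673, γ^t·E[r] = 0.340664, running G = 1.488320

G = 1.4883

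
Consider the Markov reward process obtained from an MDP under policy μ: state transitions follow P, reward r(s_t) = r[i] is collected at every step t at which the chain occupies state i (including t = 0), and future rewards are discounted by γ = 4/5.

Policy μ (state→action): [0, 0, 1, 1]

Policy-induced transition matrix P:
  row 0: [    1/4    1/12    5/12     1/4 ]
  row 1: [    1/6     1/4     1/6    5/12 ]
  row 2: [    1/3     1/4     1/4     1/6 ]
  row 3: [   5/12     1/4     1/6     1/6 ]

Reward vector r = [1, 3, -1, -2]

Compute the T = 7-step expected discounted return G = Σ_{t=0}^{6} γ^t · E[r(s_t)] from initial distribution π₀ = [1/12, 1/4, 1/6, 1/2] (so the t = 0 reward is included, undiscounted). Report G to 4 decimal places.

G = 0.2569

t=0: π = [0.0833, 0.2500, 0.1667, 0.5000], E[r] = -0.3333, γ^t·E[r] = -0.333333, running G = -0.333333
t=1: π = [0.3264, 0.2361, 0.2014, 0.2361], E[r] = 0.3611, γ^t·E[r] = 0.288889, running G = -0.044444
t=2: π = [0.2865, 0.1956, 0.2650, 0.2529], E[r] = 0.1024, γ^t·E[r] = 0.065556, running G = 0.021111
t=3: π = [0.2979, 0.2023, 0.2604, 0.2394], E[r] = 0.1655, γ^t·E[r] = 0.084716, running G = 0.105827
t=4: π = [0.2947, 0.2003, 0.2628, 0.2421], E[r] = 0.1488, γ^t·E[r] = 0.060955, running G = 0.166782
t=5: π = [0.2956, 0.2009, 0.2623, 0.2413], E[r] = 0.1533, γ^t·E[r] = 0.050230, running G = 0.217012
t=6: π = [0.2953, 0.2007, 0.2624, 0.2415], E[r] = 0.1521, γ^t·E[r] = 0.039877, running G = 0.256889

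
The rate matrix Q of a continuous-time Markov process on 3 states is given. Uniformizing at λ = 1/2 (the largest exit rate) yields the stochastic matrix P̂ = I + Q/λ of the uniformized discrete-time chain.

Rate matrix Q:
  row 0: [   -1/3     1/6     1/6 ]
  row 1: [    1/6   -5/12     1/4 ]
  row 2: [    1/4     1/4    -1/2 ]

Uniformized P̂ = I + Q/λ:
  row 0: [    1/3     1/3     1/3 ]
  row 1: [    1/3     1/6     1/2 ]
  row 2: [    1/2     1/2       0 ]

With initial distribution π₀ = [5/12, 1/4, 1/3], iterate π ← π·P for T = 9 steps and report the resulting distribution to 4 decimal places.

π = [0.3818, 0.3273, 0.2909]

t=0: π = [0.4167, 0.2500, 0.3333]
t=1: π = [0.3889, 0.3472, 0.2639]
t=2: π = [0.3773, 0.3194, 0.3032]
t=3: π = [0.3839, 0.3306, 0.2855]
t=4: π = [0.3809, 0.3258, 0.2933]
t=5: π = [0.3822, 0.3279, 0.2899]
t=6: π = [0.3816, 0.3270, 0.2914]
t=7: π = [0.3819, 0.3274, 0.2907]
t=8: π = [0.3818, 0.3272, 0.2910]
t=9: π = [0.3818, 0.3273, 0.2909]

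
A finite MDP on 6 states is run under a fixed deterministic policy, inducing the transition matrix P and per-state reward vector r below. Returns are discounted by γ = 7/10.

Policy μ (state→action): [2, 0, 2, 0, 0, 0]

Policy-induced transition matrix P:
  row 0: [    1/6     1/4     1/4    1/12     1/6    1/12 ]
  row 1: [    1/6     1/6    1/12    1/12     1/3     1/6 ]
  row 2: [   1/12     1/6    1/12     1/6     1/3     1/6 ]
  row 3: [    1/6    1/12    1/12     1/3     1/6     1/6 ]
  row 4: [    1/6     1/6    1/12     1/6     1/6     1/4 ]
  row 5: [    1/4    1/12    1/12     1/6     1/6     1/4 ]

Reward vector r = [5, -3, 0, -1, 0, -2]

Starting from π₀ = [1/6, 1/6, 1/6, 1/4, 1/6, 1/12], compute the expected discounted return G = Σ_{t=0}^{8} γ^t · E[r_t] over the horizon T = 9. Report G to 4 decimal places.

t=0: π = [0.1667, 0.1667, 0.1667, 0.2500, 0.1667, 0.0833], E[r] = -0.0833, γ^t·E[r] = -0.083333, running G = -0.083333
t=1: π = [0.1597, 0.1528, 0.1111, 0.1806, 0.2222, 0.1736], E[r] = -0.1875, γ^t·E[r] = -0.131250, running G = -0.214583
t=2: π = [0.1719, 0.1505, 0.1100, 0.1707, 0.2106, 0.1863], E[r] = -0.1354, γ^t·E[r] = -0.066354, running G = -0.280938
t=3: π = [0.1730, 0.1512, 0.1120, 0.1683, 0.2101, 0.1854], E[r] = -0.1277, γ^t·E[r] = -0.043785, running G = -0.324722
t=4: π = [0.1728, 0.1516, 0.1122, 0.1677, 0.2105, 0.1852], E[r] = -0.1290, γ^t·E[r] = -0.030973, running G = -0.355695
t=5: π = [0.1728, 0.1517, 0.1121, 0.1676, 0.2106, 0.1852], E[r] = -0.1293, γ^t·E[r] = -0.021729, running G = -0.377424
t=6: π = [0.1728, 0.1517, 0.1121, 0.1676, 0.2106, 0.1853], E[r] = -0.1293, γ^t·E[r] = -0.015208, running G = -0.392632
t=7: π = [0.1728, 0.1517, 0.1121, 0.1676, 0.2106, 0.1853], E[r] = -0.1293, γ^t·E[r] = -0.010645, running G = -0.403277
t=8: π = [0.1728, 0.1517, 0.1121, 0.1676, 0.2106, 0.1853], E[r] = -0.1293, γ^t·E[r] = -0.007452, running G = -0.410728

G = -0.4107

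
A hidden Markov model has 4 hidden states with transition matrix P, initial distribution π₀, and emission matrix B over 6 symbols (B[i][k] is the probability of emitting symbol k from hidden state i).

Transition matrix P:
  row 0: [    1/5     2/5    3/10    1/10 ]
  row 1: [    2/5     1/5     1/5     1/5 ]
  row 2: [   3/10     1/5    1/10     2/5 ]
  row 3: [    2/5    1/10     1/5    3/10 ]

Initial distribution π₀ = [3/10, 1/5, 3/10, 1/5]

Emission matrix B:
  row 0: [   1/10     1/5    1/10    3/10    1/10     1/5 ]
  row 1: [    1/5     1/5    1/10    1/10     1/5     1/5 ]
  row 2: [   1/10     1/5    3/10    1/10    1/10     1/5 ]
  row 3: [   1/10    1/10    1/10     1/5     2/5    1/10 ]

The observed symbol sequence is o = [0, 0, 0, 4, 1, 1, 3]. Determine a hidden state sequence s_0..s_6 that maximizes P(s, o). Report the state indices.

path = [1, 0, 1, 3, 0, 1, 0]

t=0: δ = [3.000e-02, 4.000e-02, 3.000e-02, 2.000e-02]  (obs o_0=0)
t=1: δ = [1.600e-03, 2.400e-03, 9.000e-04, 1.200e-03]  ψ = [1, 0, 0, 2]  (obs o_1=0)
t=2: δ = [9.600e-05, 1.280e-04, 4.800e-05, 4.800e-05]  ψ = [1, 0, 0, 1]  (obs o_2=0)
t=3: δ = [5.120e-06, 7.680e-06, 2.880e-06, 1.024e-05]  ψ = [1, 0, 0, 1]  (obs o_3=4)
t=4: δ = [8.192e-07, 4.096e-07, 4.096e-07, 3.072e-07]  ψ = [3, 0, 3, 3]  (obs o_4=1)
t=5: δ = [3.277e-08, 6.554e-08, 4.915e-08, 1.638e-08]  ψ = [0, 0, 0, 2]  (obs o_5=1)
t=6: δ = [7.864e-09, 1.311e-09, 1.311e-09, 3.932e-09]  ψ = [1, 0, 1, 2]  (obs o_6=3)
backtrack: best end state = 0; path = [1, 0, 1, 3, 0, 1, 0]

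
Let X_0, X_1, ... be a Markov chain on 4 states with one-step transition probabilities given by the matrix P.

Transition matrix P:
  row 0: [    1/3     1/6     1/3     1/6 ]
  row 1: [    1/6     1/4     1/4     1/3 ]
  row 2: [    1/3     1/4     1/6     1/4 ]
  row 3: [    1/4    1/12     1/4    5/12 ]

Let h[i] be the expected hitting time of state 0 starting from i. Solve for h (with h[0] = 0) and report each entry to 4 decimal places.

First-step conditioning: h[0] = 0; for i ≠ 0, h[i] = 1 + Σ_k P[i][k]·h[k].
  h[1] = 1 + 1/4·h[1] + 1/4·h[2] + 1/3·h[3]
  h[2] = 1 + 1/4·h[1] + 1/6·h[2] + 1/4·h[3]
  h[3] = 1 + 1/12·h[1] + 1/4·h[2] + 5/12·h[3]
Solving the 3×3 linear system over states ≠ 0 gives exactly h = [0, 1716/401, 1464/401, 1560/401] (h[0] = 0 is the target).

h = [0.0000, 4.2793, 3.6509, 3.8903]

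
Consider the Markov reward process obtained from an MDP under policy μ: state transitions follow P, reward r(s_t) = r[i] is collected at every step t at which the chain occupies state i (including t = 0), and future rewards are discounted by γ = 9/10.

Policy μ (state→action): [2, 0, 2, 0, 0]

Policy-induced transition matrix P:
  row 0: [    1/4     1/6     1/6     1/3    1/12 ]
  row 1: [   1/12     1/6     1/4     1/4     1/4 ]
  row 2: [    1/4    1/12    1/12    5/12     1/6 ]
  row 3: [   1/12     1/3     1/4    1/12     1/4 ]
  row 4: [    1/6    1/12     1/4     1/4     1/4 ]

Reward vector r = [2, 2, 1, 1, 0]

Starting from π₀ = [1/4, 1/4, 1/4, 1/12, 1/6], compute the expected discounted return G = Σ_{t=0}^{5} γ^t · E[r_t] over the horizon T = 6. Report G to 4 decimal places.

G = 5.5141

t=0: π = [0.2500, 0.2500, 0.2500, 0.0833, 0.1667], E[r] = 1.3333, γ^t·E[r] = 1.333333, running G = 1.333333
t=1: π = [0.1806, 0.1458, 0.1875, 0.2986, 0.1875], E[r] = 1.1389, γ^t·E[r] = 1.025000, running G = 2.358333
t=2: π = [0.1603, 0.1852, 0.2037, 0.2465, 0.2043], E[r] = 1.1412, γ^t·E[r] = 0.924375, running G = 3.282708
t=3: π = [0.1610, 0.1738, 0.2027, 0.2562, 0.2063], E[r] = 1.1285, γ^t·E[r] = 0.822656, running G = 4.105365
t=4: π = [0.1611, 0.1753, 0.2028, 0.2545, 0.2063], E[r] = 1.1302, γ^t·E[r] = 0.741498, running G = 4.846863
t=5: π = [0.1612, 0.1750, 0.2028, 0.2548, 0.2062], E[r] = 1.1299, γ^t·E[r] = 0.667213, running G = 5.514076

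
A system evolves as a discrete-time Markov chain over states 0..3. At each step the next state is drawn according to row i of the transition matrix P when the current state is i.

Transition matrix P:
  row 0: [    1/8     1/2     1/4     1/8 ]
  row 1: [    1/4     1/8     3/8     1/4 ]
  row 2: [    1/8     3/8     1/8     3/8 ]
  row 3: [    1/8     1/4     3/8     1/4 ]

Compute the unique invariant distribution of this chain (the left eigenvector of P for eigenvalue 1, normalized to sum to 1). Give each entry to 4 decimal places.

Balance equations π_j = Σ_i π_i·P[i][j]:
  π_0 = 1/8·π_0 + 1/4·π_1 + 1/8·π_2 + 1/8·π_3
  π_1 = 1/2·π_0 + 1/8·π_1 + 3/8·π_2 + 1/4·π_3
  π_2 = 1/4·π_0 + 3/8·π_1 + 1/8·π_2 + 3/8·π_3
  normalize: π_0 + π_1 + π_2 + π_3 = 1
Solving the linear system gives exactly π = [113/701, 203/701, 199/701, 186/701].

π = [0.1612, 0.2896, 0.2839, 0.2653]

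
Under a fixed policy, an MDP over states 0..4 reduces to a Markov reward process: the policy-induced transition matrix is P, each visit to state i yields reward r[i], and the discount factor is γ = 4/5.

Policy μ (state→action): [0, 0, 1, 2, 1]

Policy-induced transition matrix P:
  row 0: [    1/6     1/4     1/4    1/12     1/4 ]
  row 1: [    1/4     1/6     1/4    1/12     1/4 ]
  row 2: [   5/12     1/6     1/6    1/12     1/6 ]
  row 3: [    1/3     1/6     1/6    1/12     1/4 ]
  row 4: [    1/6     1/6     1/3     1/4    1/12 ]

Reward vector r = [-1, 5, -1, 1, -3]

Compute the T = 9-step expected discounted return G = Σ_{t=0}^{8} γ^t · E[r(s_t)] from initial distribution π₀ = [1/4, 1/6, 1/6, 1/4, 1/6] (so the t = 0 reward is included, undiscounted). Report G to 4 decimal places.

G = 0.0347

t=0: π = [0.2500, 0.1667, 0.1667, 0.2500, 0.1667], E[r] = 0.1667, γ^t·E[r] = 0.166667, running G = 0.166667
t=1: π = [0.2639, 0.1875, 0.2292, 0.1111, 0.2083], E[r] = -0.0694, γ^t·E[r] = -0.055556, running G = 0.111111
t=2: π = [0.2581, 0.1887, 0.2390, 0.1181, 0.1962], E[r] = -0.0243, γ^t·E[r] = -0.015556, running G = 0.095556
t=3: π = [0.2618, 0.1882, 0.2366, 0.1160, 0.1974], E[r] = -0.0337, γ^t·E[r] = -0.017235, running G = 0.078321
t=4: π = [0.2608, 0.1885, 0.2371, 0.1162, 0.1974], E[r] = -0.0314, γ^t·E[r] = -0.012863, running G = 0.065458
t=5: π = [0.2610, 0.1884, 0.2370, 0.1162, 0.1973], E[r] = -0.0318, γ^t·E[r] = -0.010425, running G = 0.055033
t=6: π = [0.2610, 0.1884, 0.2370, 0.1162, 0.1974], E[r] = -0.0318, γ^t·E[r] = -0.008326, running G = 0.046707
t=7: π = [0.2610, 0.1884, 0.2370, 0.1162, 0.1974], E[r] = -0.0318, γ^t·E[r] = -0.006661, running G = 0.040046
t=8: π = [0.2610, 0.1884, 0.2370, 0.1162, 0.1974], E[r] = -0.0318, γ^t·E[r] = -0.005329, running G = 0.034716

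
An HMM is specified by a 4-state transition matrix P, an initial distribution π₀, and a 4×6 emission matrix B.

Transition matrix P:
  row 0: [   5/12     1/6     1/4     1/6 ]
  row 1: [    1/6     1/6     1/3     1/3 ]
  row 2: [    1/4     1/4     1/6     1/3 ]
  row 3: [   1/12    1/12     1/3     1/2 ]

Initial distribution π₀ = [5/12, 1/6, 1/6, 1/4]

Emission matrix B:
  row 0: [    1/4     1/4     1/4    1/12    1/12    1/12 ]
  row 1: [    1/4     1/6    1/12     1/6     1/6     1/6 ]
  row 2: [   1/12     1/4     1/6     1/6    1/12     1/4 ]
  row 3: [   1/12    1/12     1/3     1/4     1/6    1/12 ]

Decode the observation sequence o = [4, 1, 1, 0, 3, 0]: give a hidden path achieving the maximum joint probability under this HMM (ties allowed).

t=0: δ = [3.472e-02, 2.778e-02, 1.389e-02, 4.167e-02]  (obs o_0=4)
t=1: δ = [3.617e-03, 9.645e-04, 3.472e-03, 1.736e-03]  ψ = [0, 0, 3, 3]  (obs o_1=1)
t=2: δ = [3.768e-04, 1.447e-04, 2.261e-04, 9.645e-05]  ψ = [0, 2, 0, 2]  (obs o_2=1)
t=3: δ = [3.925e-05, 1.570e-05, 7.849e-06, 6.279e-06]  ψ = [0, 0, 0, 2]  (obs o_3=0)
t=4: δ = [1.363e-06, 1.090e-06, 1.635e-06, 1.635e-06]  ψ = [0, 0, 0, 0]  (obs o_4=3)
t=5: δ = [1.419e-07, 1.022e-07, 4.542e-08, 6.814e-08]  ψ = [0, 2, 3, 3]  (obs o_5=0)
backtrack: best end state = 0; path = [0, 0, 0, 0, 0, 0]

path = [0, 0, 0, 0, 0, 0]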